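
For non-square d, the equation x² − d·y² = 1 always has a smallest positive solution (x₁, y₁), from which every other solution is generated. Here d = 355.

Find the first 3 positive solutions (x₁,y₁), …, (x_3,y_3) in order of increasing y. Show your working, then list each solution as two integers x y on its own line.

√355 → a₀=18, period (1,5,3,3,1,6,1,3,3,5,1,36); ℓ=12 even so k=11
a_0=18:  p_0=18·1+0=18,  q_0=18·0+1=1
…
a_10=5:  p_10=5·151391+46463=803418,  q_10=5·8035+2466=42641
a_11=1:  p_11=1·803418+151391=954809,  q_11=1·42641+8035=50676
→ (954809, 50676).  Check: 954809²=911660226481, 355·50676²=911660226480, difference 1.
(x_2, y_2) = (954809·954809 + 355·50676·50676, 954809·50676 + 50676·954809) = (1823320452961, 96771801768)
(x_3, y_3) = (954809·1823320452961 + 355·50676·96771801768, 954809·96771801768 + 50676·1823320452961) = (3481845556741524089, 184797174548553948)

954809 50676
1823320452961 96771801768
3481845556741524089 184797174548553948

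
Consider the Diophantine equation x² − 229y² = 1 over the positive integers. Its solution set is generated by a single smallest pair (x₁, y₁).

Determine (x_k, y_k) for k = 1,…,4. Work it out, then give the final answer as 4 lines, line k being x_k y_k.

5848201 386460
68402909872801 4520191516920
800067931842043513801 52869977098885735380
9357916158133073035999171201 618388505879356792878585840

[15; 7,1,1,7,30] for √229; ℓ=5 ⇒ convergent index 9
k=0  a_k=15  p_k/q_k = 15/1
k=1  a_k=7  p_k/q_k = 106/7
k=2  a_k=1  p_k/q_k = 121/8
k=3  a_k=1  p_k/q_k = 227/15
…
k=5  a_k=30  p_k/q_k = 51527/3405
…
k=7  a_k=1  p_k/q_k = 413926/27353
k=8  a_k=1  p_k/q_k = 776325/51301
k=9  a_k=7  p_k/q_k = 5848201/386460
→ (5848201, 386460).  Check: 5848201²=34201454936401, 229·386460²=34201454936400, difference 1.
n=2: (5848201,386460)∘(5848201,386460) = (5848201·5848201+229·386460·386460, 5848201·386460+386460·5848201) = (68402909872801,4520191516920)
n=3: (68402909872801,4520191516920)∘(5848201,386460) = (5848201·68402909872801+229·386460·4520191516920, 5848201·4520191516920+386460·68402909872801) = (800067931842043513801,52869977098885735380)
n=4: (800067931842043513801,52869977098885735380)∘(5848201,386460) = (5848201·800067931842043513801+229·386460·52869977098885735380, 5848201·52869977098885735380+386460·800067931842043513801) = (9357916158133073035999171201,618388505879356792878585840)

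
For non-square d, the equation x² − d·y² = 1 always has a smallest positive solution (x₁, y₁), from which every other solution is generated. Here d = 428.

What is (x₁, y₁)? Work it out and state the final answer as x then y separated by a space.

1850887 89466

√428 → a₀=20, period (1,2,4,1,5,10,5,1,4,2,1,40); ℓ=12 even so k=11
a_0=20:  p_0=20·1+0=20,  q_0=20·0+1=1
a_1=1:  p_1=1·20+1=21,  q_1=1·1+0=1
…
a_3=4:  p_3=4·62+21=269,  q_3=4·3+1=13
a_4=1:  p_4=1·269+62=331,  q_4=1·13+3=16
a_5=5:  p_5=5·331+269=1924,  q_5=5·16+13=93
a_6=10:  p_6=10·1924+331=19571,  q_6=10·93+16=946
…
a_10=2:  p_10=2·577179+119350=1273708,  q_10=2·27899+5769=61567
a_11=1:  p_11=1·1273708+577179=1850887,  q_11=1·61567+27899=89466
→ (1850887, 89466).  Check: 1850887²=3425782686769, 428·89466²=3425782686768, difference 1.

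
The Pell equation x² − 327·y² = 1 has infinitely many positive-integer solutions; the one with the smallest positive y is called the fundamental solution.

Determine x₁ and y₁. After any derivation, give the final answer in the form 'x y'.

217 12

√327 = [18; 12,36, …], period ℓ=2 (even) → k=1
step 0: (18, 1)  from 18·(1,0) + (0,1)
step 1: (217, 12)  from 12·(18,1) + (1,0)
fundamental: x₁=217, y₁=12  (since 47089 − 327·144 = 1)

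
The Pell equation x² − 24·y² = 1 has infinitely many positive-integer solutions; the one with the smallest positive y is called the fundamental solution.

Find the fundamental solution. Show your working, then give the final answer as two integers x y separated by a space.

5 1

d=24: √d = [4; 1,8] (ℓ=2, even), read p_1/q_1
i=0: a=4 ⇒ p=4, q=1
i=1: a=1 ⇒ p=5, q=1
→ (5, 1).  Check: 5²=25, 24·1²=24, difference 1.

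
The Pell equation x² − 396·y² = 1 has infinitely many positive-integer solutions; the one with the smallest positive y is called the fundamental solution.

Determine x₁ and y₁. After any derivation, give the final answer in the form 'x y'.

199 10

√396 = [19; 1,8,1,38, …], period ℓ=4 (even) → k=3
step 0: (19, 1)  from 19·(1,0) + (0,1)
…
step 2: (179, 9)  from 8·(20,1) + (19,1)
step 3: (199, 10)  from 1·(179,9) + (20,1)
fundamental: x₁=199, y₁=10  (since 39601 − 396·100 = 1)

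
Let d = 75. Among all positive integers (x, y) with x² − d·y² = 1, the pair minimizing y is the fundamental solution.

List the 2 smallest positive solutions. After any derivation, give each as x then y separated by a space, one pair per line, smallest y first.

d=75: √d = [8; 1,1,1,16] (ℓ=4, even), read p_3/q_3
i=0: a=8 ⇒ p=8, q=1
i=1: a=1 ⇒ p=9, q=1
i=2: a=1 ⇒ p=17, q=2
i=3: a=1 ⇒ p=26, q=3
→ (26, 3).  Check: 26²=676, 75·3²=675, difference 1.
(26+3√75)^2 = 1351 + 156√75

26 3
1351 156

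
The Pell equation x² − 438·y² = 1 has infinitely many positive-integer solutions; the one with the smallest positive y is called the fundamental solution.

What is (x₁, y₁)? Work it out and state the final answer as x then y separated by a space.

√438 → a₀=20, period (1,12,1,40); ℓ=4 even so k=3
step 0: (20, 1)  from 20·(1,0) + (0,1)
step 1: (21, 1)  from 1·(20,1) + (1,0)
step 2: (272, 13)  from 12·(21,1) + (20,1)
step 3: (293, 14)  from 1·(272,13) + (21,1)
fundamental: x₁=293, y₁=14  (since 85849 − 438·196 = 1)

293 14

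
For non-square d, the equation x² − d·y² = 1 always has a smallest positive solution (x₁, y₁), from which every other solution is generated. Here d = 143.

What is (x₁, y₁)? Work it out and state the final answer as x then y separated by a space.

12 1

d=143: √d = [11; 1,22] (ℓ=2, even), read p_1/q_1
a_0=11:  p_0=11·1+0=11,  q_0=11·0+1=1
a_1=1:  p_1=1·11+1=12,  q_1=1·1+0=1
→ (12, 1).  Check: 12²=144, 143·1²=143, difference 1.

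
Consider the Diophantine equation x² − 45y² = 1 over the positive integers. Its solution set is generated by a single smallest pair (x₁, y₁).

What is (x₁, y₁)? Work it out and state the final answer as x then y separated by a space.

[6; 1,2,2,2,1,12] for √45; ℓ=6 ⇒ convergent index 5
i=0: a=6 ⇒ p=6, q=1
i=1: a=1 ⇒ p=7, q=1
…
i=4: a=2 ⇒ p=114, q=17
i=5: a=1 ⇒ p=161, q=24
(x₁, y₁) = (161, 24);  161² − 45·24² = 1 ✓

161 24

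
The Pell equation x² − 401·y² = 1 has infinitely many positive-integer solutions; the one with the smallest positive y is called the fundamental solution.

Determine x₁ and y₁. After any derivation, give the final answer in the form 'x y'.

d=401: √d = [20; 40] (ℓ=1, odd), read p_1/q_1
step 0: (20, 1)  from 20·(1,0) + (0,1)
step 1: (801, 40)  from 40·(20,1) + (1,0)
→ (801, 40).  Check: 801²=641601, 401·40²=641600, difference 1.

801 40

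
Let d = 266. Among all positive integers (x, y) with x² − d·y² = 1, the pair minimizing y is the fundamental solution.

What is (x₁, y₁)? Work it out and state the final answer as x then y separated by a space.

685 42

d=266: √d = [16; 3,4,3,32] (ℓ=4, even), read p_3/q_3
a_0=16:  p_0=16·1+0=16,  q_0=16·0+1=1
a_1=3:  p_1=3·16+1=49,  q_1=3·1+0=3
a_2=4:  p_2=4·49+16=212,  q_2=4·3+1=13
a_3=3:  p_3=3·212+49=685,  q_3=3·13+3=42
fundamental: x₁=685, y₁=42  (since 469225 − 266·1764 = 1)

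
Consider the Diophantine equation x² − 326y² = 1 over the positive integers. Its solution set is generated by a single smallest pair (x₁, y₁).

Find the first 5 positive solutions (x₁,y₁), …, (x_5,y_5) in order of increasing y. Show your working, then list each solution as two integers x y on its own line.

d=326: √d = [18; 18,36] (ℓ=2, even), read p_1/q_1
step 0: (18, 1)  from 18·(1,0) + (0,1)
step 1: (325, 18)  from 18·(18,1) + (1,0)
→ (325, 18).  Check: 325²=105625, 326·18²=105624, difference 1.
(325+18√326)^2 = 211249 + 11700√326
(325+18√326)^3 = 137311525 + 7604982√326
(325+18√326)^4 = 89252280001 + 4943226600√326
(325+18√326)^5 = 58013844689125 + 3213089685018√326

325 18
211249 11700
137311525 7604982
89252280001 4943226600
58013844689125 3213089685018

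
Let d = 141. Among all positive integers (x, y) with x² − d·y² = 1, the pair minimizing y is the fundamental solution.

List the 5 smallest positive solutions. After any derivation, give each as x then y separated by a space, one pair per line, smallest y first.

√141 = [11; 1,6,1,22, …], period ℓ=4 (even) → k=3
a_0=11:  p_0=11·1+0=11,  q_0=11·0+1=1
a_1=1:  p_1=1·11+1=12,  q_1=1·1+0=1
a_2=6:  p_2=6·12+11=83,  q_2=6·1+1=7
a_3=1:  p_3=1·83+12=95,  q_3=1·7+1=8
(x₁, y₁) = (95, 8);  95² − 141·8² = 1 ✓
n=2: (95,8)∘(95,8) = (95·95+141·8·8, 95·8+8·95) = (18049,1520)
n=3: (18049,1520)∘(95,8) = (95·18049+141·8·1520, 95·1520+8·18049) = (3429215,288792)
n=4: (3429215,288792)∘(95,8) = (95·3429215+141·8·288792, 95·288792+8·3429215) = (651532801,54868960)
n=5: (651532801,54868960)∘(95,8) = (95·651532801+141·8·54868960, 95·54868960+8·651532801) = (123787802975,10424813608)

95 8
18049 1520
3429215 288792
651532801 54868960
123787802975 10424813608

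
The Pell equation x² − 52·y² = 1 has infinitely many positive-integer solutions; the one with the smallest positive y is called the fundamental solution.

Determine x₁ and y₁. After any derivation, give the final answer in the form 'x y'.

649 90

√52 = [7; 4,1,2,1,4,14, …], period ℓ=6 (even) → k=5
step 0: (7, 1)  from 7·(1,0) + (0,1)
…
step 2: (36, 5)  from 1·(29,4) + (7,1)
…
step 4: (137, 19)  from 1·(101,14) + (36,5)
step 5: (649, 90)  from 4·(137,19) + (101,14)
→ (649, 90).  Check: 649²=421201, 52·90²=421200, difference 1.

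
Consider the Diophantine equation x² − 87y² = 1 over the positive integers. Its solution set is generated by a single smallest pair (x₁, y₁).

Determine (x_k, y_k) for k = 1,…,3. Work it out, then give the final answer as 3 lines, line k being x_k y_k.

28 3
1567 168
87724 9405

d=87: √d = [9; 3,18] (ℓ=2, even), read p_1/q_1
k=0  a_k=9  p_k/q_k = 9/1
k=1  a_k=3  p_k/q_k = 28/3
→ (28, 3).  Check: 28²=784, 87·3²=783, difference 1.
(x_2, y_2) = (28·28 + 87·3·3, 28·3 + 3·28) = (1567, 168)
(x_3, y_3) = (28·1567 + 87·3·168, 28·168 + 3·1567) = (87724, 9405)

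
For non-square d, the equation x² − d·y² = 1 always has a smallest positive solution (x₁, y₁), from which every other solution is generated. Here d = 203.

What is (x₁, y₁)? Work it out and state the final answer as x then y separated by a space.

[14; 4,28] for √203; ℓ=2 ⇒ convergent index 1
step 0: (14, 1)  from 14·(1,0) + (0,1)
step 1: (57, 4)  from 4·(14,1) + (1,0)
fundamental: x₁=57, y₁=4  (since 3249 − 203·16 = 1)

57 4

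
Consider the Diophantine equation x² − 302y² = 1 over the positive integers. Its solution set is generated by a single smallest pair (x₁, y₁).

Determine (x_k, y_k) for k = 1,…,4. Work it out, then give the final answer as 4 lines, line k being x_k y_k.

√302 = [17; 2,1,1,1,4,…,1,2,34, …], period ℓ=16 (even) → k=15
k=0  a_k=17  p_k/q_k = 17/1
…
k=2  a_k=1  p_k/q_k = 52/3
k=3  a_k=1  p_k/q_k = 87/5
…
k=5  a_k=4  p_k/q_k = 643/37
k=6  a_k=2  p_k/q_k = 1425/82
…
k=9  a_k=1  p_k/q_k = 36581/2105
k=10  a_k=2  p_k/q_k = 107675/6196
k=11  a_k=4  p_k/q_k = 467281/26889
k=12  a_k=1  p_k/q_k = 574956/33085
…
k=14  a_k=1  p_k/q_k = 1617193/93059
k=15  a_k=2  p_k/q_k = 4276623/246092
→ (4276623, 246092).  Check: 4276623²=18289504284129, 302·246092²=18289504284128, difference 1.
k=2:  x_2 = 4276623·4276623+302·246092·246092 = 36579008568257,  y_2 = 4276623·246092+246092·4276623 = 2104885414632
k=3:  x_3 = 4276623·36579008568257+302·246092·2104885414632 = 312869258720405635599,  y_3 = 4276623·2104885414632+246092·36579008568257 = 18003602753159249380
k=4:  x_4 = 4276623·312869258720405635599+302·246092·18003602753159249380 = 2676047735673238042056036097,  y_4 = 4276623·18003602753159249380+246092·312869258720405635599 = 153989243234046232237072848

4276623 246092
36579008568257 2104885414632
312869258720405635599 18003602753159249380
2676047735673238042056036097 153989243234046232237072848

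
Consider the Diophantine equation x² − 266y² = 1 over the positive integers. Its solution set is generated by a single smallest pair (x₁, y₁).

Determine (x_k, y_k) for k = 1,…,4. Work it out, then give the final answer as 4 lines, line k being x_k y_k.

[16; 3,4,3,32] for √266; ℓ=4 ⇒ convergent index 3
k=0  a_k=16  p_k/q_k = 16/1
k=1  a_k=3  p_k/q_k = 49/3
k=2  a_k=4  p_k/q_k = 212/13
k=3  a_k=3  p_k/q_k = 685/42
→ (685, 42).  Check: 685²=469225, 266·42²=469224, difference 1.
n=2: (685,42)∘(685,42) = (685·685+266·42·42, 685·42+42·685) = (938449,57540)
n=3: (938449,57540)∘(685,42) = (685·938449+266·42·57540, 685·57540+42·938449) = (1285674445,78829758)
n=4: (1285674445,78829758)∘(685,42) = (685·1285674445+266·42·78829758, 685·78829758+42·1285674445) = (1761373051201,107996710920)

685 42
938449 57540
1285674445 78829758
1761373051201 107996710920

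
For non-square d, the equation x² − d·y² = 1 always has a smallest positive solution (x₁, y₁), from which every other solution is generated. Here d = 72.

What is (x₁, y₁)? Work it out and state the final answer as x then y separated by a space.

17 2

[8; 2,16] for √72; ℓ=2 ⇒ convergent index 1
step 0: (8, 1)  from 8·(1,0) + (0,1)
step 1: (17, 2)  from 2·(8,1) + (1,0)
fundamental: x₁=17, y₁=2  (since 289 − 72·4 = 1)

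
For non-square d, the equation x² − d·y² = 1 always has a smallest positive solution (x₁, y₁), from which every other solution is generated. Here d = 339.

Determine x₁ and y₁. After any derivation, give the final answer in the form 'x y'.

97970 5321

d=339: √d = [18; 2,2,2,1,17,1,2,2,2,36] (ℓ=10, even), read p_9/q_9
i=0: a=18 ⇒ p=18, q=1
i=1: a=2 ⇒ p=37, q=2
i=2: a=2 ⇒ p=92, q=5
i=3: a=2 ⇒ p=221, q=12
i=4: a=1 ⇒ p=313, q=17
i=5: a=17 ⇒ p=5542, q=301
i=6: a=1 ⇒ p=5855, q=318
i=7: a=2 ⇒ p=17252, q=937
i=8: a=2 ⇒ p=40359, q=2192
i=9: a=2 ⇒ p=97970, q=5321
(x₁, y₁) = (97970, 5321);  97970² − 339·5321² = 1 ✓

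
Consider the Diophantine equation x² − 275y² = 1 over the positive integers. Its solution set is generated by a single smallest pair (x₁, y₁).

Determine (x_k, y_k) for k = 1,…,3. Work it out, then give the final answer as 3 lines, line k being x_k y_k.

[16; 1,1,2,1,1,32] for √275; ℓ=6 ⇒ convergent index 5
i=0: a=16 ⇒ p=16, q=1
…
i=3: a=2 ⇒ p=83, q=5
i=4: a=1 ⇒ p=116, q=7
i=5: a=1 ⇒ p=199, q=12
→ (199, 12).  Check: 199²=39601, 275·12²=39600, difference 1.
(199+12√275)^2 = 79201 + 4776√275
(199+12√275)^3 = 31521799 + 1900836√275

199 12
79201 4776
31521799 1900836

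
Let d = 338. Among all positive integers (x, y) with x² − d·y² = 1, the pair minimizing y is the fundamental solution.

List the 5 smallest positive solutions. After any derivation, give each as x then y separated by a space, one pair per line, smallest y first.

√338 = [18; 2,1,1,2,36, …], period ℓ=5 (odd) → k=9
a_0=18:  p_0=18·1+0=18,  q_0=18·0+1=1
a_1=2:  p_1=2·18+1=37,  q_1=2·1+0=2
a_2=1:  p_2=1·37+18=55,  q_2=1·2+1=3
a_3=1:  p_3=1·55+37=92,  q_3=1·3+2=5
a_4=2:  p_4=2·92+55=239,  q_4=2·5+3=13
a_5=36:  p_5=36·239+92=8696,  q_5=36·13+5=473
a_6=2:  p_6=2·8696+239=17631,  q_6=2·473+13=959
…
a_8=1:  p_8=1·26327+17631=43958,  q_8=1·1432+959=2391
a_9=2:  p_9=2·43958+26327=114243,  q_9=2·2391+1432=6214
→ (114243, 6214).  Check: 114243²=13051463049, 338·6214²=13051463048, difference 1.
(x_2, y_2) = (114243·114243 + 338·6214·6214, 114243·6214 + 6214·114243) = (26102926097, 1419812004)
(x_3, y_3) = (114243·26102926097 + 338·6214·1419812004, 114243·1419812004 + 6214·26102926097) = (5964153172084899, 324407165539730)
(x_4, y_4) = (114243·5964153172084899 + 338·6214·324407165539730, 114243·324407165539730 + 6214·5964153172084899) = (1362725501650887306817, 74122495624090936776)
(x_5, y_5) = (114243·1362725501650887306817 + 338·6214·74122495624090936776, 114243·74122495624090936776 + 6214·1362725501650887306817) = (311363698964240484013304163, 16935952534841634614661406)

114243 6214
26102926097 1419812004
5964153172084899 324407165539730
1362725501650887306817 74122495624090936776
311363698964240484013304163 16935952534841634614661406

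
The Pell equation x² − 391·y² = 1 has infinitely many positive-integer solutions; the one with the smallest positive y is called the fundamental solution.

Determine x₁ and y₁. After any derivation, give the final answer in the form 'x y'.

d=391: √d = [19; 1,3,2,2,1,…,3,1,38] (ℓ=16, even), read p_15/q_15
a_0=19:  p_0=19·1+0=19,  q_0=19·0+1=1
…
a_14=3:  p_14=3·1660597+696292=5678083,  q_14=3·83980+35213=287153
a_15=1:  p_15=1·5678083+1660597=7338680,  q_15=1·287153+83980=371133
→ (7338680, 371133).  Check: 7338680²=53856224142400, 391·371133²=53856224142399, difference 1.

7338680 371133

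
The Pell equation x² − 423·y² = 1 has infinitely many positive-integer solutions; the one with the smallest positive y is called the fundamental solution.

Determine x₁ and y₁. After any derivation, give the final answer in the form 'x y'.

4607 224

d=423: √d = [20; 1,1,3,4,3,1,1,40] (ℓ=8, even), read p_7/q_7
k=0  a_k=20  p_k/q_k = 20/1
k=1  a_k=1  p_k/q_k = 21/1
k=2  a_k=1  p_k/q_k = 41/2
k=3  a_k=3  p_k/q_k = 144/7
…
k=5  a_k=3  p_k/q_k = 1995/97
k=6  a_k=1  p_k/q_k = 2612/127
k=7  a_k=1  p_k/q_k = 4607/224
→ (4607, 224).  Check: 4607²=21224449, 423·224²=21224448, difference 1.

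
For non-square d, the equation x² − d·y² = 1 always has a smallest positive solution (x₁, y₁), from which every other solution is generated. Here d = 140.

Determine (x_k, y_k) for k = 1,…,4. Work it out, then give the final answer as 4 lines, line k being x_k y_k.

d=140: √d = [11; 1,4,1,22] (ℓ=4, even), read p_3/q_3
step 0: (11, 1)  from 11·(1,0) + (0,1)
step 1: (12, 1)  from 1·(11,1) + (1,0)
step 2: (59, 5)  from 4·(12,1) + (11,1)
step 3: (71, 6)  from 1·(59,5) + (12,1)
fundamental: x₁=71, y₁=6  (since 5041 − 140·36 = 1)
n=2: (71,6)∘(71,6) = (71·71+140·6·6, 71·6+6·71) = (10081,852)
n=3: (10081,852)∘(71,6) = (71·10081+140·6·852, 71·852+6·10081) = (1431431,120978)
n=4: (1431431,120978)∘(71,6) = (71·1431431+140·6·120978, 71·120978+6·1431431) = (203253121,17178024)

71 6
10081 852
1431431 120978
203253121 17178024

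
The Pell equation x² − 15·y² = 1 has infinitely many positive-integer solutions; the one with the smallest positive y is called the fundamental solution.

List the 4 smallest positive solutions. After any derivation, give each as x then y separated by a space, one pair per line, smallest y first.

4 1
31 8
244 63
1921 496

√15 → a₀=3, period (1,6); ℓ=2 even so k=1
step 0: (3, 1)  from 3·(1,0) + (0,1)
step 1: (4, 1)  from 1·(3,1) + (1,0)
fundamental: x₁=4, y₁=1  (since 16 − 15·1 = 1)
k=2:  x_2 = 4·4+15·1·1 = 31,  y_2 = 4·1+1·4 = 8
k=3:  x_3 = 4·31+15·1·8 = 244,  y_3 = 4·8+1·31 = 63
k=4:  x_4 = 4·244+15·1·63 = 1921,  y_4 = 4·63+1·244 = 496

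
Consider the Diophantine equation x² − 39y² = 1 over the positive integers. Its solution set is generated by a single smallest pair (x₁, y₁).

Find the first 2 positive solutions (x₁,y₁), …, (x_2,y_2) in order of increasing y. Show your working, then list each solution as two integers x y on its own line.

[6; 4,12] for √39; ℓ=2 ⇒ convergent index 1
k=0  a_k=6  p_k/q_k = 6/1
k=1  a_k=4  p_k/q_k = 25/4
(x₁, y₁) = (25, 4);  25² − 39·4² = 1 ✓
(x_2, y_2) = (25·25 + 39·4·4, 25·4 + 4·25) = (1249, 200)

25 4
1249 200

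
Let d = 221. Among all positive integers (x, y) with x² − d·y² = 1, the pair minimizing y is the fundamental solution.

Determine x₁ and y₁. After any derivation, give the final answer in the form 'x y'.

1665 112

d=221: √d = [14; 1,6,2,6,1,28] (ℓ=6, even), read p_5/q_5
i=0: a=14 ⇒ p=14, q=1
…
i=4: a=6 ⇒ p=1442, q=97
i=5: a=1 ⇒ p=1665, q=112
→ (1665, 112).  Check: 1665²=2772225, 221·112²=2772224, difference 1.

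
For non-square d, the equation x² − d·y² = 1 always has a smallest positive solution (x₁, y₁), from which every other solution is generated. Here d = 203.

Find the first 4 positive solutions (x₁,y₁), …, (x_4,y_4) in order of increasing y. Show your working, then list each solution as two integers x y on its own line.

57 4
6497 456
740601 51980
84422017 5925264

√203 → a₀=14, period (4,28); ℓ=2 even so k=1
i=0: a=14 ⇒ p=14, q=1
i=1: a=4 ⇒ p=57, q=4
(x₁, y₁) = (57, 4);  57² − 203·4² = 1 ✓
(x_2, y_2) = (57·57 + 203·4·4, 57·4 + 4·57) = (6497, 456)
(x_3, y_3) = (57·6497 + 203·4·456, 57·456 + 4·6497) = (740601, 51980)
(x_4, y_4) = (57·740601 + 203·4·51980, 57·51980 + 4·740601) = (84422017, 5925264)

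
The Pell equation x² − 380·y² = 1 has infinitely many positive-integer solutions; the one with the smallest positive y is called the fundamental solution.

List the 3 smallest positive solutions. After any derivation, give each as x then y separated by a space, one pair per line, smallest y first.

d=380: √d = [19; 2,38] (ℓ=2, even), read p_1/q_1
a_0=19:  p_0=19·1+0=19,  q_0=19·0+1=1
a_1=2:  p_1=2·19+1=39,  q_1=2·1+0=2
(x₁, y₁) = (39, 2);  39² − 380·2² = 1 ✓
(x_2, y_2) = (39·39 + 380·2·2, 39·2 + 2·39) = (3041, 156)
(x_3, y_3) = (39·3041 + 380·2·156, 39·156 + 2·3041) = (237159, 12166)

39 2
3041 156
237159 12166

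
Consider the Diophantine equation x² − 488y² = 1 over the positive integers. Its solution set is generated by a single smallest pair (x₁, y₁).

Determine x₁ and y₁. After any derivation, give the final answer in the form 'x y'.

√488 → a₀=22, period (11,44); ℓ=2 even so k=1
i=0: a=22 ⇒ p=22, q=1
i=1: a=11 ⇒ p=243, q=11
(x₁, y₁) = (243, 11);  243² − 488·11² = 1 ✓

243 11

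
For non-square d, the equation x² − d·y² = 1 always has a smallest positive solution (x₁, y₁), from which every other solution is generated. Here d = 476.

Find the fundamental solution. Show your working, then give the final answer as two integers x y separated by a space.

[21; 1,4,2,10,2,4,1,42] for √476; ℓ=8 ⇒ convergent index 7
k=0  a_k=21  p_k/q_k = 21/1
…
k=2  a_k=4  p_k/q_k = 109/5
k=3  a_k=2  p_k/q_k = 240/11
…
k=5  a_k=2  p_k/q_k = 5258/241
k=6  a_k=4  p_k/q_k = 23541/1079
k=7  a_k=1  p_k/q_k = 28799/1320
fundamental: x₁=28799, y₁=1320  (since 829382401 − 476·1742400 = 1)

28799 1320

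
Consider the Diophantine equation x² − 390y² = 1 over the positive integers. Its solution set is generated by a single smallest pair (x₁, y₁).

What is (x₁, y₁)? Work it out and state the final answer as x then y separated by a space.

79 4

d=390: √d = [19; 1,2,1,38] (ℓ=4, even), read p_3/q_3
step 0: (19, 1)  from 19·(1,0) + (0,1)
step 1: (20, 1)  from 1·(19,1) + (1,0)
step 2: (59, 3)  from 2·(20,1) + (19,1)
step 3: (79, 4)  from 1·(59,3) + (20,1)
fundamental: x₁=79, y₁=4  (since 6241 − 390·16 = 1)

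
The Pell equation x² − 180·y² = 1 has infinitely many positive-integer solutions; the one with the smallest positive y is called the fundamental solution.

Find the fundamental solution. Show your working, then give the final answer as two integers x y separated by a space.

161 12

√180 = [13; 2,2,2,26, …], period ℓ=4 (even) → k=3
a_0=13:  p_0=13·1+0=13,  q_0=13·0+1=1
…
a_2=2:  p_2=2·27+13=67,  q_2=2·2+1=5
a_3=2:  p_3=2·67+27=161,  q_3=2·5+2=12
→ (161, 12).  Check: 161²=25921, 180·12²=25920, difference 1.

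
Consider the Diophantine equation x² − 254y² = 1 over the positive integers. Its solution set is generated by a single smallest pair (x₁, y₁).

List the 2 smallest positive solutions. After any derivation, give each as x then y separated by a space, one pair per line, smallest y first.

√254 → a₀=15, period (1,14,1,30); ℓ=4 even so k=3
step 0: (15, 1)  from 15·(1,0) + (0,1)
step 1: (16, 1)  from 1·(15,1) + (1,0)
step 2: (239, 15)  from 14·(16,1) + (15,1)
step 3: (255, 16)  from 1·(239,15) + (16,1)
(x₁, y₁) = (255, 16);  255² − 254·16² = 1 ✓
(x_2, y_2) = (255·255 + 254·16·16, 255·16 + 16·255) = (130049, 8160)

255 16
130049 8160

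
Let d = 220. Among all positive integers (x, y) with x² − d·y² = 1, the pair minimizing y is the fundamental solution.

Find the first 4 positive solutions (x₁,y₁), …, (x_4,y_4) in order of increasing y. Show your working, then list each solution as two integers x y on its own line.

√220 = [14; 1,4,1,28, …], period ℓ=4 (even) → k=3
step 0: (14, 1)  from 14·(1,0) + (0,1)
…
step 2: (74, 5)  from 4·(15,1) + (14,1)
step 3: (89, 6)  from 1·(74,5) + (15,1)
(x₁, y₁) = (89, 6);  89² − 220·6² = 1 ✓
k=2:  x_2 = 89·89+220·6·6 = 15841,  y_2 = 89·6+6·89 = 1068
k=3:  x_3 = 89·15841+220·6·1068 = 2819609,  y_3 = 89·1068+6·15841 = 190098
k=4:  x_4 = 89·2819609+220·6·190098 = 501874561,  y_4 = 89·190098+6·2819609 = 33836376

89 6
15841 1068
2819609 190098
501874561 33836376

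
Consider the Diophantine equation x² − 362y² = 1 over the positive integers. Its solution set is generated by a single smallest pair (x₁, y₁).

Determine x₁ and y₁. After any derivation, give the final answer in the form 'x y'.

[19; 38] for √362; ℓ=1 ⇒ convergent index 1
i=0: a=19 ⇒ p=19, q=1
i=1: a=38 ⇒ p=723, q=38
fundamental: x₁=723, y₁=38  (since 522729 − 362·1444 = 1)

723 38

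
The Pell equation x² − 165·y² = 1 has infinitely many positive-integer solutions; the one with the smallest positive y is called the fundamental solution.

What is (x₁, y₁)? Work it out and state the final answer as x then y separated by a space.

1079 84

[12; 1,5,2,5,1,24] for √165; ℓ=6 ⇒ convergent index 5
a_0=12:  p_0=12·1+0=12,  q_0=12·0+1=1
a_1=1:  p_1=1·12+1=13,  q_1=1·1+0=1
…
a_3=2:  p_3=2·77+13=167,  q_3=2·6+1=13
a_4=5:  p_4=5·167+77=912,  q_4=5·13+6=71
a_5=1:  p_5=1·912+167=1079,  q_5=1·71+13=84
→ (1079, 84).  Check: 1079²=1164241, 165·84²=1164240, difference 1.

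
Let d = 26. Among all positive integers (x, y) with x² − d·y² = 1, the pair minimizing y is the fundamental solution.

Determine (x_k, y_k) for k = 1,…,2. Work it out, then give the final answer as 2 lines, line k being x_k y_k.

[5; 10] for √26; ℓ=1 ⇒ convergent index 1
step 0: (5, 1)  from 5·(1,0) + (0,1)
step 1: (51, 10)  from 10·(5,1) + (1,0)
→ (51, 10).  Check: 51²=2601, 26·10²=2600, difference 1.
k=2:  x_2 = 51·51+26·10·10 = 5201,  y_2 = 51·10+10·51 = 1020

51 10
5201 1020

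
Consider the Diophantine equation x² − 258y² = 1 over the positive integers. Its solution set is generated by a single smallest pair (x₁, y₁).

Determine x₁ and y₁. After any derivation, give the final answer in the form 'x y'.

257 16

d=258: √d = [16; 16,32] (ℓ=2, even), read p_1/q_1
a_0=16:  p_0=16·1+0=16,  q_0=16·0+1=1
a_1=16:  p_1=16·16+1=257,  q_1=16·1+0=16
fundamental: x₁=257, y₁=16  (since 66049 − 258·256 = 1)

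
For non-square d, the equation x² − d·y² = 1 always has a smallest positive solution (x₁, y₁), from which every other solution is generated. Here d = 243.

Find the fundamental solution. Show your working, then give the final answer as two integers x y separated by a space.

d=243: √d = [15; 1,1,2,3,15,3,2,1,1,30] (ℓ=10, even), read p_9/q_9
a_0=15:  p_0=15·1+0=15,  q_0=15·0+1=1
a_1=1:  p_1=1·15+1=16,  q_1=1·1+0=1
a_2=1:  p_2=1·16+15=31,  q_2=1·1+1=2
a_3=2:  p_3=2·31+16=78,  q_3=2·2+1=5
…
a_6=3:  p_6=3·4053+265=12424,  q_6=3·260+17=797
a_7=2:  p_7=2·12424+4053=28901,  q_7=2·797+260=1854
a_8=1:  p_8=1·28901+12424=41325,  q_8=1·1854+797=2651
a_9=1:  p_9=1·41325+28901=70226,  q_9=1·2651+1854=4505
(x₁, y₁) = (70226, 4505);  70226² − 243·4505² = 1 ✓

70226 4505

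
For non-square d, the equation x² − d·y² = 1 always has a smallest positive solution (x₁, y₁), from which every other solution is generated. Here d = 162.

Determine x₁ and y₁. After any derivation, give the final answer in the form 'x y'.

19601 1540

√162 → a₀=12, period (1,2,1,2,12,2,1,2,1,24); ℓ=10 even so k=9
i=0: a=12 ⇒ p=12, q=1
i=1: a=1 ⇒ p=13, q=1
…
i=4: a=2 ⇒ p=140, q=11
i=5: a=12 ⇒ p=1731, q=136
…
i=7: a=1 ⇒ p=5333, q=419
i=8: a=2 ⇒ p=14268, q=1121
i=9: a=1 ⇒ p=19601, q=1540
fundamental: x₁=19601, y₁=1540  (since 384199201 − 162·2371600 = 1)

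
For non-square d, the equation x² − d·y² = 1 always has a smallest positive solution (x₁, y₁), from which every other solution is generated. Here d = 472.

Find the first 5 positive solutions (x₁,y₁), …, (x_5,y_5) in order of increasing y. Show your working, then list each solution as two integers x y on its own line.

√472 → a₀=21, period (1,2,1,1,1,…,2,1,42); ℓ=14 even so k=13
a_0=21:  p_0=21·1+0=21,  q_0=21·0+1=1
…
a_2=2:  p_2=2·22+21=65,  q_2=2·1+1=3
a_3=1:  p_3=1·65+22=87,  q_3=1·3+1=4
…
a_8=4:  p_8=4·5779+1108=24224,  q_8=4·266+51=1115
…
a_11=1:  p_11=1·54227+30003=84230,  q_11=1·2496+1381=3877
a_12=2:  p_12=2·84230+54227=222687,  q_12=2·3877+2496=10250
a_13=1:  p_13=1·222687+84230=306917,  q_13=1·10250+3877=14127
(x₁, y₁) = (306917, 14127);  306917² − 472·14127² = 1 ✓
k=2:  x_2 = 306917·306917+472·14127·14127 = 188396089777,  y_2 = 306917·14127+14127·306917 = 8671632918
k=3:  x_3 = 306917·188396089777+472·14127·8671632918 = 115643925371868101,  y_3 = 306917·8671632918+14127·188396089777 = 5322943120573485
k=4:  x_4 = 306917·115643925371868101+472·14127·5322943120573485 = 70986173286526887819457,  y_4 = 306917·5322943120573485+14127·115643925371868101 = 3267403467465432958572
k=5:  x_5 = 306917·70986173286526887819457+472·14127·3267403467465432958572 = 43573726693046301732396700037,  y_5 = 306917·3267403467465432958572+14127·70986173286526887819457 = 2005643340042853631571511563

306917 14127
188396089777 8671632918
115643925371868101 5322943120573485
70986173286526887819457 3267403467465432958572
43573726693046301732396700037 2005643340042853631571511563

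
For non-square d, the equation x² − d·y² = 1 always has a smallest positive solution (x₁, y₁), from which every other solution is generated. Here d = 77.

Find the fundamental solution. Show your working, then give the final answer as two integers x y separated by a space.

351 40

d=77: √d = [8; 1,3,2,3,1,16] (ℓ=6, even), read p_5/q_5
k=0  a_k=8  p_k/q_k = 8/1
…
k=2  a_k=3  p_k/q_k = 35/4
k=3  a_k=2  p_k/q_k = 79/9
k=4  a_k=3  p_k/q_k = 272/31
k=5  a_k=1  p_k/q_k = 351/40
→ (351, 40).  Check: 351²=123201, 77·40²=123200, difference 1.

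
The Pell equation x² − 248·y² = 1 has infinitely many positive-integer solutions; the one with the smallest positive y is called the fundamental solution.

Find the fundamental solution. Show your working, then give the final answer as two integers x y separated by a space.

[15; 1,2,1,30] for √248; ℓ=4 ⇒ convergent index 3
k=0  a_k=15  p_k/q_k = 15/1
…
k=2  a_k=2  p_k/q_k = 47/3
k=3  a_k=1  p_k/q_k = 63/4
fundamental: x₁=63, y₁=4  (since 3969 − 248·16 = 1)

63 4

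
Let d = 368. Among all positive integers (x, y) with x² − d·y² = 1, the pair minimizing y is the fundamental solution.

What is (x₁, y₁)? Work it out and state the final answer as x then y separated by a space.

√368 → a₀=19, period (5,2,5,38); ℓ=4 even so k=3
step 0: (19, 1)  from 19·(1,0) + (0,1)
step 1: (96, 5)  from 5·(19,1) + (1,0)
step 2: (211, 11)  from 2·(96,5) + (19,1)
step 3: (1151, 60)  from 5·(211,11) + (96,5)
→ (1151, 60).  Check: 1151²=1324801, 368·60²=1324800, difference 1.

1151 60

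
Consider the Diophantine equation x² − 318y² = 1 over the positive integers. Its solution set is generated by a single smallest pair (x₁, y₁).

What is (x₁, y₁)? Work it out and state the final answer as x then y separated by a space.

107 6

d=318: √d = [17; 1,4,1,34] (ℓ=4, even), read p_3/q_3
a_0=17:  p_0=17·1+0=17,  q_0=17·0+1=1
a_1=1:  p_1=1·17+1=18,  q_1=1·1+0=1
a_2=4:  p_2=4·18+17=89,  q_2=4·1+1=5
a_3=1:  p_3=1·89+18=107,  q_3=1·5+1=6
(x₁, y₁) = (107, 6);  107² − 318·6² = 1 ✓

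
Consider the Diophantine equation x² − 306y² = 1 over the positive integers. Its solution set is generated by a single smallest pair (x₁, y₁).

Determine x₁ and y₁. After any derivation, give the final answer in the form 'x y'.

d=306: √d = [17; 2,34] (ℓ=2, even), read p_1/q_1
step 0: (17, 1)  from 17·(1,0) + (0,1)
step 1: (35, 2)  from 2·(17,1) + (1,0)
(x₁, y₁) = (35, 2);  35² − 306·2² = 1 ✓

35 2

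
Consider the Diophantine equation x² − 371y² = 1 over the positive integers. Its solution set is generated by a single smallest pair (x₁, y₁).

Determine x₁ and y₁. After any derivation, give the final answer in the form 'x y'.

√371 → a₀=19, period (3,1,4,1,3,38); ℓ=6 even so k=5
k=0  a_k=19  p_k/q_k = 19/1
…
k=2  a_k=1  p_k/q_k = 77/4
…
k=4  a_k=1  p_k/q_k = 443/23
k=5  a_k=3  p_k/q_k = 1695/88
(x₁, y₁) = (1695, 88);  1695² − 371·88² = 1 ✓

1695 88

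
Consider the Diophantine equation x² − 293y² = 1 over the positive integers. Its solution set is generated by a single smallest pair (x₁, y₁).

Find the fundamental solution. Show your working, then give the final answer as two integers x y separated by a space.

√293 → a₀=17, period (8,1,1,8,34); ℓ=5 odd so k=9
i=0: a=17 ⇒ p=17, q=1
…
i=6: a=8 ⇒ p=679914, q=39721
i=7: a=1 ⇒ p=764593, q=44668
i=8: a=1 ⇒ p=1444507, q=84389
i=9: a=8 ⇒ p=12320649, q=719780
→ (12320649, 719780).  Check: 12320649²=151798391781201, 293·719780²=151798391781200, difference 1.

12320649 719780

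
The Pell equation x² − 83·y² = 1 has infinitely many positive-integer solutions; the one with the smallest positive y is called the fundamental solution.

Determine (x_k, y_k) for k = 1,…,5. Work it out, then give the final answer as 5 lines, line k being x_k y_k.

82 9
13447 1476
2205226 242055
361643617 39695544
59307347962 6509827161

√83 → a₀=9, period (9,18); ℓ=2 even so k=1
i=0: a=9 ⇒ p=9, q=1
i=1: a=9 ⇒ p=82, q=9
fundamental: x₁=82, y₁=9  (since 6724 − 83·81 = 1)
(82+9√83)^2 = 13447 + 1476√83
(82+9√83)^3 = 2205226 + 242055√83
(82+9√83)^4 = 361643617 + 39695544√83
(82+9√83)^5 = 59307347962 + 6509827161√83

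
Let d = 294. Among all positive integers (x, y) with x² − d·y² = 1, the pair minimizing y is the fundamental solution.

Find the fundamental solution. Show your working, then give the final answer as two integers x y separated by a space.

√294 = [17; 6,1,4,1,6,34, …], period ℓ=6 (even) → k=5
step 0: (17, 1)  from 17·(1,0) + (0,1)
…
step 3: (583, 34)  from 4·(120,7) + (103,6)
step 4: (703, 41)  from 1·(583,34) + (120,7)
step 5: (4801, 280)  from 6·(703,41) + (583,34)
fundamental: x₁=4801, y₁=280  (since 23049601 − 294·78400 = 1)

4801 280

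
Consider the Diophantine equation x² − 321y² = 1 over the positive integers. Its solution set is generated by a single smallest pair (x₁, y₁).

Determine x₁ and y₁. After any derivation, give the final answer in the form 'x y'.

215 12

[17; 1,10,1,34] for √321; ℓ=4 ⇒ convergent index 3
a_0=17:  p_0=17·1+0=17,  q_0=17·0+1=1
a_1=1:  p_1=1·17+1=18,  q_1=1·1+0=1
a_2=10:  p_2=10·18+17=197,  q_2=10·1+1=11
a_3=1:  p_3=1·197+18=215,  q_3=1·11+1=12
fundamental: x₁=215, y₁=12  (since 46225 − 321·144 = 1)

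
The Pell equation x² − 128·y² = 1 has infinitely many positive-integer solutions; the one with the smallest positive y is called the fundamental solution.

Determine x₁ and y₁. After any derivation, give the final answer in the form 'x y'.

√128 = [11; 3,5,3,22, …], period ℓ=4 (even) → k=3
a_0=11:  p_0=11·1+0=11,  q_0=11·0+1=1
…
a_2=5:  p_2=5·34+11=181,  q_2=5·3+1=16
a_3=3:  p_3=3·181+34=577,  q_3=3·16+3=51
fundamental: x₁=577, y₁=51  (since 332929 − 128·2601 = 1)

577 51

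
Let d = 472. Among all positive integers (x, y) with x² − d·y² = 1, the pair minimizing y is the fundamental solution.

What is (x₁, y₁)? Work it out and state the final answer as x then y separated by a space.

d=472: √d = [21; 1,2,1,1,1,…,2,1,42] (ℓ=14, even), read p_13/q_13
step 0: (21, 1)  from 21·(1,0) + (0,1)
…
step 3: (87, 4)  from 1·(65,3) + (22,1)
step 4: (152, 7)  from 1·(87,4) + (65,3)
…
step 6: (1108, 51)  from 4·(239,11) + (152,7)
step 7: (5779, 266)  from 5·(1108,51) + (239,11)
step 8: (24224, 1115)  from 4·(5779,266) + (1108,51)
step 9: (30003, 1381)  from 1·(24224,1115) + (5779,266)
step 10: (54227, 2496)  from 1·(30003,1381) + (24224,1115)
step 11: (84230, 3877)  from 1·(54227,2496) + (30003,1381)
step 12: (222687, 10250)  from 2·(84230,3877) + (54227,2496)
step 13: (306917, 14127)  from 1·(222687,10250) + (84230,3877)
→ (306917, 14127).  Check: 306917²=94198044889, 472·14127²=94198044888, difference 1.

306917 14127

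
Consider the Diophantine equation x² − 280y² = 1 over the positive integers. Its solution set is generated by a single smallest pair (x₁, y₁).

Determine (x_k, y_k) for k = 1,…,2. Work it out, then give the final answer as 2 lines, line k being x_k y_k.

√280 = [16; 1,2,1,2,1,32, …], period ℓ=6 (even) → k=5
step 0: (16, 1)  from 16·(1,0) + (0,1)
…
step 2: (50, 3)  from 2·(17,1) + (16,1)
step 3: (67, 4)  from 1·(50,3) + (17,1)
step 4: (184, 11)  from 2·(67,4) + (50,3)
step 5: (251, 15)  from 1·(184,11) + (67,4)
(x₁, y₁) = (251, 15);  251² − 280·15² = 1 ✓
(x_2, y_2) = (251·251 + 280·15·15, 251·15 + 15·251) = (126001, 7530)

251 15
126001 7530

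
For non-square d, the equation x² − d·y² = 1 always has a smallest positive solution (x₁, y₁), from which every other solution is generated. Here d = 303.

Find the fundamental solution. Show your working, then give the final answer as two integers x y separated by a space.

2524 145

d=303: √d = [17; 2,2,5,2,2,34] (ℓ=6, even), read p_5/q_5
step 0: (17, 1)  from 17·(1,0) + (0,1)
…
step 4: (1027, 59)  from 2·(470,27) + (87,5)
step 5: (2524, 145)  from 2·(1027,59) + (470,27)
(x₁, y₁) = (2524, 145);  2524² − 303·145² = 1 ✓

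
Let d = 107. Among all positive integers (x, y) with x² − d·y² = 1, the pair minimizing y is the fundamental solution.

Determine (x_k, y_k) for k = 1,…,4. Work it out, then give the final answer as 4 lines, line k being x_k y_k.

[10; 2,1,9,1,2,20] for √107; ℓ=6 ⇒ convergent index 5
a_0=10:  p_0=10·1+0=10,  q_0=10·0+1=1
a_1=2:  p_1=2·10+1=21,  q_1=2·1+0=2
…
a_4=1:  p_4=1·300+31=331,  q_4=1·29+3=32
a_5=2:  p_5=2·331+300=962,  q_5=2·32+29=93
(x₁, y₁) = (962, 93);  962² − 107·93² = 1 ✓
(962+93√107)^2 = 1850887 + 178932√107
(962+93√107)^3 = 3561105626 + 344265075√107
(962+93√107)^4 = 6851565373537 + 662365825368√107

962 93
1850887 178932
3561105626 344265075
6851565373537 662365825368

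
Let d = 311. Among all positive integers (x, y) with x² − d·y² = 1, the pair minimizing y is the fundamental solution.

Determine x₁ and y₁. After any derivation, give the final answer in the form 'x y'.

16883880 957397

[17; 1,1,1,2,1,…,1,1,34] for √311; ℓ=16 ⇒ convergent index 15
step 0: (17, 1)  from 17·(1,0) + (0,1)
…
step 2: (35, 2)  from 1·(18,1) + (17,1)
step 3: (53, 3)  from 1·(35,2) + (18,1)
step 4: (141, 8)  from 2·(53,3) + (35,2)
step 5: (194, 11)  from 1·(141,8) + (53,3)
…
step 7: (4109, 233)  from 3·(1305,74) + (194,11)
step 8: (71158, 4035)  from 17·(4109,233) + (1305,74)
step 9: (217583, 12338)  from 3·(71158,4035) + (4109,233)
step 10: (1376656, 78063)  from 6·(217583,12338) + (71158,4035)
step 11: (1594239, 90401)  from 1·(1376656,78063) + (217583,12338)
…
step 13: (6159373, 349266)  from 1·(4565134,258865) + (1594239,90401)
step 14: (10724507, 608131)  from 1·(6159373,349266) + (4565134,258865)
step 15: (16883880, 957397)  from 1·(10724507,608131) + (6159373,349266)
fundamental: x₁=16883880, y₁=957397  (since 285065403854400 − 311·916609015609 = 1)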